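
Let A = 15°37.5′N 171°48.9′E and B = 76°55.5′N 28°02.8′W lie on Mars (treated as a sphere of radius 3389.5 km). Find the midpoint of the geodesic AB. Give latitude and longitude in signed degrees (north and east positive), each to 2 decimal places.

Central angle δ = 1.5133 rad. Interpolating on the sphere with fraction f = 0.5:
P = [sin((1−f)δ)·A + sin(fδ)·B] / sin δ = 0.6876·A + 0.6876·B in Cartesian coordinates,
giving P = (-0.5182, 0.0211, 0.8550), i.e. latitude 58.76°, longitude 177.66°.

58.76°, 177.66°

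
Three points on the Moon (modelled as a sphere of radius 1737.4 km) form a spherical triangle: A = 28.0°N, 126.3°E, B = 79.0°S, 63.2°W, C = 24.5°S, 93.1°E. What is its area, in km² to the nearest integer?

2159262 km²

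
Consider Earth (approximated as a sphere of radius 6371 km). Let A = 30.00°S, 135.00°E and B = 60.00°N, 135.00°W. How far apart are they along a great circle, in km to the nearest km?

Let φ₁ = -0.5236 rad, φ₂ = 1.0472 rad, and Δλ = 1.5708 rad.
cos c = sin φ₁ sin φ₂ + cos φ₁ cos φ₂ cos Δλ = (-0.5000)(0.8660) + (0.8660)(0.5000)(0.0000) = -0.43301,
so c = arccos(-0.43301) = 2.01863 rad.
Distance = R·c = 6371 × 2.0186 ≈ 12861 km.

12861 km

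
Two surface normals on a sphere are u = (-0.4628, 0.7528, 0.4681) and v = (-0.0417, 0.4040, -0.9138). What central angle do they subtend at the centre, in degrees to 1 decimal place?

96.0°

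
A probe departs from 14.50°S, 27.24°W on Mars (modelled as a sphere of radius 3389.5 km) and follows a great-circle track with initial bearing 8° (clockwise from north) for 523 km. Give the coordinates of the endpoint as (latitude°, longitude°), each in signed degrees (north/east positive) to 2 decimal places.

Angular distance δ = d/R = 523/3389.5 = 0.15430 rad; initial bearing θ = 0.1396 rad.
sin φ₂ = sin φ₁ cos δ + cos φ₁ sin δ cos θ = (-0.2504)(0.9881) + (0.9681)(0.1537)(0.9903) = -0.1001, so φ₂ = -5.74°.
Δλ = atan2(sin θ sin δ cos φ₁, cos δ − sin φ₁ sin φ₂) = atan2(0.0207, 0.9631) = 1.232°.
λ₂ = -27.240° + 1.232° = -26.01°.

-5.74°, -26.01°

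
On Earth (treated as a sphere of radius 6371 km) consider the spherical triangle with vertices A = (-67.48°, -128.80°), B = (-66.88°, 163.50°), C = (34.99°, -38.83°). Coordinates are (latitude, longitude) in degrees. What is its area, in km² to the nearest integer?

13958687 km²

Side lengths (central angles): a = 2.5409, b = 2.1289, c = 0.4356 rad; semiperimeter s = 2.5527.
By l'Huilier's theorem, tan(E/4) = √[tan(s/2) tan((s−a)/2) tan((s−b)/2) tan((s−c)/2)], giving spherical excess E = 0.3439 rad.
Area = E·R² = 0.3439 × (6371)² ≈ 13958687 km².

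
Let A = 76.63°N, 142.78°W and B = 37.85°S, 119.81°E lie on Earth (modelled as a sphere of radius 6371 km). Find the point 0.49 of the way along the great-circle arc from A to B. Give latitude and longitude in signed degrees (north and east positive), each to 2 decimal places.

25.60°, 136.96°

The central angle between A and B is δ = 2.2402 rad.
With f = 0.49, the slerp weights are sin((1−f)δ)/sin δ = 1.1600 and sin(fδ)/sin δ = 1.1351.
Weighted sum of the unit vectors: (1.1600)·(-0.1841,-0.1399,0.9729) + (1.1351)·(-0.3925,0.6851,-0.6136) = (-0.6592, 0.6155, 0.4321).
Converting back: φ = atan2(z, √(x²+y²)) = 25.60°, λ = atan2(y, x) = 136.96°.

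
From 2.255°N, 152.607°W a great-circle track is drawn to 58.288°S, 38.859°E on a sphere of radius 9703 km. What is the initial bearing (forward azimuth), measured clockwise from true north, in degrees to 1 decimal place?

187.2°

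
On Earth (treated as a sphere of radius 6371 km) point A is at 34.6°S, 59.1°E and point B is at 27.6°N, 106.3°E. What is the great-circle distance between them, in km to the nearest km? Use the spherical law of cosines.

With latitudes φ₁ = -34.600°, φ₂ = 27.600° and longitude difference Δλ = 47.200°:
cos c = sin φ₁ sin φ₂ + cos φ₁ cos φ₂ cos Δλ = (-0.5678)(0.4633) + (0.8231)(0.8862)(0.6794) = 0.23255,
so c = arccos(0.23255) = 1.33610 rad.
Distance = R·c = 6371 × 1.3361 ≈ 8512 km.

8512 km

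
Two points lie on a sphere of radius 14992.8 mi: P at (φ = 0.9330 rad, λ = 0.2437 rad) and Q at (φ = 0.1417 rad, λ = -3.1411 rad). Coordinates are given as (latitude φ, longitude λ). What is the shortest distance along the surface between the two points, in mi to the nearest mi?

30694 mi

With latitudes φ₁ = 53.457°, φ₂ = 8.119° and longitude difference Δλ = 166.065°:
Haversine: a = sin²(Δφ/2) + cos φ₁ cos φ₂ sin²(Δλ/2) = 0.1485 + (0.5954)(0.9900)(0.9853) = 0.72932.
Central angle c = 2·arcsin(√a) = 2.04727 rad.
Distance = R·c = 14992.8 × 2.0473 ≈ 30694 mi.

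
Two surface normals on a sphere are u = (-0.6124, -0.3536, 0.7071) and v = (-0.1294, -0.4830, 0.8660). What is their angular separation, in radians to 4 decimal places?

u·v = 0.8624; |u| = 1.0000, |v| = 1.0000.
cos θ = (u·v)/(|u||v|) = 0.8624, so θ = 0.5309 rad.

0.5309 rad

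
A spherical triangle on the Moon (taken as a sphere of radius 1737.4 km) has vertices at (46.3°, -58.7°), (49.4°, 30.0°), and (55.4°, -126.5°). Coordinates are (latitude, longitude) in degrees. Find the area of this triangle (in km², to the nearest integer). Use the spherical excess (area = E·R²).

Side lengths (central angles): a = 1.2806, b = 0.7328, c = 0.9775 rad; semiperimeter s = 1.4954.
By l'Huilier's theorem, tan(E/4) = √[tan(s/2) tan((s−a)/2) tan((s−b)/2) tan((s−c)/2)], giving spherical excess E = 0.4108 rad.
Area = E·R² = 0.4108 × (1737.4)² ≈ 1239931 km².

1239931 km²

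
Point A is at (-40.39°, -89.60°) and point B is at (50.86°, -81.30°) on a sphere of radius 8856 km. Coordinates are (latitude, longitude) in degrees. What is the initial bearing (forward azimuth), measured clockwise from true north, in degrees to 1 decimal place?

Δλ = 8.300° = 0.1449 rad.
y = sin Δλ · cos φ₂ = (0.1444)(0.6312) = 0.0911
x = cos φ₁ sin φ₂ − sin φ₁ cos φ₂ cos Δλ = (0.7617)(0.7756) − (-0.6480)(0.6312)(0.9895) = 0.9955
θ = atan2(y, x) = 5.23°, so the bearing is 5.2°.

5.2°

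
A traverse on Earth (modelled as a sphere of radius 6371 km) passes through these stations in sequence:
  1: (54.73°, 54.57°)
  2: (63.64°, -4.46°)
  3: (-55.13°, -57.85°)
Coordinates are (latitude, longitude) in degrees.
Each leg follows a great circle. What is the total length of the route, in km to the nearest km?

Leg 1→2: central angle 0.5287 rad, distance 3368.1 km.
Leg 2→3: central angle 2.1941 rad, distance 13978.9 km.
Total: 3368.1 + 13978.9 ≈ 17347 km.

17347 km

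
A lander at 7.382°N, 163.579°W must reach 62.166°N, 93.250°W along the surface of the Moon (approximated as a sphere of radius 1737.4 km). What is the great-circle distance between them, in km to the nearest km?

2255 km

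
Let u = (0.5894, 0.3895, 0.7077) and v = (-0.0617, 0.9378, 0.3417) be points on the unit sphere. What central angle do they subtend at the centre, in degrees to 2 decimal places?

u·v = 0.5707; |u| = 1.0000, |v| = 1.0000.
cos θ = (u·v)/(|u||v|) = 0.5707, so θ = 55.20°.

55.20°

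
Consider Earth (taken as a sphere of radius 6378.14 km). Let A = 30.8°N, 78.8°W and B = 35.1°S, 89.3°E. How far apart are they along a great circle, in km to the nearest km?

Let φ₁ = 0.5376 rad, φ₂ = -0.6126 rad, and Δλ = 2.9339 rad.
cos c = sin φ₁ sin φ₂ + cos φ₁ cos φ₂ cos Δλ = (0.5120)(-0.5750) + (0.8590)(0.8181)(-0.9785) = -0.98208,
so c = arccos(-0.98208) = 2.95201 rad.
Distance = R·c = 6378.14 × 2.9520 ≈ 18828 km.

18828 km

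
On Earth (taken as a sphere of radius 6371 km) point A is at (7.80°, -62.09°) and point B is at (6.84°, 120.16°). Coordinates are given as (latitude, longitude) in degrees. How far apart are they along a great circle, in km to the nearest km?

18368 km

Let φ₁ = 0.1361 rad, φ₂ = 0.1194 rad, and Δλ = -3.1023 rad.
cos c = sin φ₁ sin φ₂ + cos φ₁ cos φ₂ cos Δλ = (0.1357)(0.1191) + (0.9907)(0.9929)(-0.9992) = -0.96677,
so c = arccos(-0.96677) = 2.88309 rad.
Distance = R·c = 6371 × 2.8831 ≈ 18368 km.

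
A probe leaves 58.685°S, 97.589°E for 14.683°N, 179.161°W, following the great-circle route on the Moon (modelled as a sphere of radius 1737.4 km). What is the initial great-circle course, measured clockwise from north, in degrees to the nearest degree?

With φ₁ = -1.0242, φ₂ = 0.2563, Δλ = 1.4530 rad, the forward-azimuth formula gives
θ = atan2( sin Δλ cos φ₂ , cos φ₁ sin φ₂ − sin φ₁ cos φ₂ cos Δλ ) = atan2(0.9606, 0.2289) = 76.60°.
So the initial bearing is 77°.

77°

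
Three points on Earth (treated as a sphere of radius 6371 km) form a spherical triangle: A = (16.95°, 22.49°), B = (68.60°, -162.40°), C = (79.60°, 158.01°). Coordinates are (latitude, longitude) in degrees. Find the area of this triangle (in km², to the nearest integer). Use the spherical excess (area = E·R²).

3776934 km²

Side lengths (central angles): a = 0.2595, b = 1.4065, c = 1.6472 rad; semiperimeter s = 1.6566.
By l'Huilier's theorem, tan(E/4) = √[tan(s/2) tan((s−a)/2) tan((s−b)/2) tan((s−c)/2)], giving spherical excess E = 0.0931 rad.
Area = E·R² = 0.0931 × (6371)² ≈ 3776934 km².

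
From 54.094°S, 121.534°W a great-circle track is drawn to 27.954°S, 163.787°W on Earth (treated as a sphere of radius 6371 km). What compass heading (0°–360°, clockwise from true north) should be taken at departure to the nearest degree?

With φ₁ = -0.9441, φ₂ = -0.4879, Δλ = -0.7375 rad, the forward-azimuth formula gives
θ = atan2( sin Δλ cos φ₂ , cos φ₁ sin φ₂ − sin φ₁ cos φ₂ cos Δλ ) = atan2(-0.5940, 0.2547) = -66.79°.
Adding 360° brings this into [0°, 360°): 293°.

293°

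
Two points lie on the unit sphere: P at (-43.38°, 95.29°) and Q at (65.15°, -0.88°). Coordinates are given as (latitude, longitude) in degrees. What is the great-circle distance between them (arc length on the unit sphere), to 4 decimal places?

2.2864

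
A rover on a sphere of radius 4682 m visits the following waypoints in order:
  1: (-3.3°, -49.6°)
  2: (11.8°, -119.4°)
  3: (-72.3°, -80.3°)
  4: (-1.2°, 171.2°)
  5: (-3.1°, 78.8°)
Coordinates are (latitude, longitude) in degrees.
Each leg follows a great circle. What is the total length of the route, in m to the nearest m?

Leg 1→2: central angle 1.2391 rad, distance 5801.4 m.
Leg 2→3: central angle 1.5346 rad, distance 7185.2 m.
Leg 3→4: central angle 1.6474 rad, distance 7713.0 m.
Leg 4→5: central angle 1.6115 rad, distance 7545.0 m.
Total: 5801.4 + 7185.2 + 7713.0 + 7545.0 ≈ 28245 m.

28245 m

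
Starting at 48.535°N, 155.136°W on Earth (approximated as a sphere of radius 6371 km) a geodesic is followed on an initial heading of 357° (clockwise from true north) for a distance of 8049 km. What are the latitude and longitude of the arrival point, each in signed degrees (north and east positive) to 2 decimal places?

Angular distance δ = d/R = 8049/6371 = 1.26338 rad; initial bearing θ = 6.2308 rad.
sin φ₂ = sin φ₁ cos δ + cos φ₁ sin δ cos θ = (0.7494)(0.3026) + (0.6622)(0.9531)(0.9986) = 0.8570, so φ₂ = 58.98°.
Δλ = atan2(sin θ sin δ cos φ₁, cos δ − sin φ₁ sin φ₂) = atan2(-0.0330, -0.3396) = -174.445°.
λ₂ = -155.136° − 174.445° = -329.58° → 30.42° after wrapping to (−180°, 180°].

58.98°, 30.42°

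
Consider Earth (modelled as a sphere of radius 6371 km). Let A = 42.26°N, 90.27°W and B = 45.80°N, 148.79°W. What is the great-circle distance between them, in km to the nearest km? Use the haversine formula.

4589 km

With latitudes φ₁ = 42.260°, φ₂ = 45.800° and longitude difference Δλ = -58.520°:
Haversine: a = sin²(Δφ/2) + cos φ₁ cos φ₂ sin²(Δλ/2) = 0.0010 + (0.7401)(0.6972)(0.2389) = 0.12422.
Central angle c = 2·arcsin(√a) = 0.72037 rad.
Distance = R·c = 6371 × 0.7204 ≈ 4589 km.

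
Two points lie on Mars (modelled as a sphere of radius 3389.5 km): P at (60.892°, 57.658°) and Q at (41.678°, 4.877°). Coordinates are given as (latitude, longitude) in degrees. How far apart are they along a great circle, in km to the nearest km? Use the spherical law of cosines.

With latitudes φ₁ = 60.892°, φ₂ = 41.678° and longitude difference Δλ = -52.781°:
cos c = sin φ₁ sin φ₂ + cos φ₁ cos φ₂ cos Δλ = (0.8737)(0.6649) + (0.4865)(0.7469)(0.6049) = 0.80073,
so c = arccos(0.80073) = 0.64228 rad.
Distance = R·c = 3389.5 × 0.6423 ≈ 2177 km.

2177 km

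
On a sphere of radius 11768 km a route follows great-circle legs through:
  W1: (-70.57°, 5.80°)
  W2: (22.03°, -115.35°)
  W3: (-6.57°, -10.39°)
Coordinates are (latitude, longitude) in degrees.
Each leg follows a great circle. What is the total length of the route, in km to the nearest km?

Leg W1→W2: central angle 2.1098 rad, distance 24827.6 km.
Leg W2→W3: central angle 1.8553 rad, distance 21832.7 km.
Total: 24827.6 + 21832.7 ≈ 46660 km.

46660 km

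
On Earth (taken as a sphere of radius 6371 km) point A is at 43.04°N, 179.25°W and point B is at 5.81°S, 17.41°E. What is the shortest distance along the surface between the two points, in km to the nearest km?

Let φ₁ = 0.7512 rad, φ₂ = -0.1014 rad, and Δλ = -2.8508 rad.
Haversine: a = sin²(Δφ/2) + cos φ₁ cos φ₂ sin²(Δλ/2) = 0.1710 + (0.7309)(0.9949)(0.9790) = 0.88285.
Central angle c = 2·arcsin(√a) = 2.44291 rad.
Distance = R·c = 6371 × 2.4429 ≈ 15564 km.

15564 km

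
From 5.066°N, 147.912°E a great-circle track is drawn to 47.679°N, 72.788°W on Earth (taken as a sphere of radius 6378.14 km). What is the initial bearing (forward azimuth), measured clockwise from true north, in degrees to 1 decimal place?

29.3°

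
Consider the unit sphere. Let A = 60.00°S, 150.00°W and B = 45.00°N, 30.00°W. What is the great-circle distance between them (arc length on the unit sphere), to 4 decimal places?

2.4802

Let φ₁ = -1.0472 rad, φ₂ = 0.7854 rad, and Δλ = 2.0944 rad.
Haversine: a = sin²(Δφ/2) + cos φ₁ cos φ₂ sin²(Δλ/2) = 0.6294 + (0.5000)(0.7071)(0.7500) = 0.89457.
Central angle c = 2·arcsin(√a) = 2.48022 rad.
On the unit sphere the arc length equals the central angle: 2.4802.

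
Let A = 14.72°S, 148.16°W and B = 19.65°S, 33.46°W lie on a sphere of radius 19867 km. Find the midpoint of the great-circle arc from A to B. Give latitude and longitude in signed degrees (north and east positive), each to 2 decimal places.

Central angle δ = 1.8704 rad. Interpolating on the sphere with fraction f = 0.5:
P = [sin((1−f)δ)·A + sin(fδ)·B] / sin δ = 0.8423·A + 0.8423·B in Cartesian coordinates,
giving P = (-0.0303, -0.8671, -0.4972), i.e. latitude -29.82°, longitude -92.00°.

-29.82°, -92.00°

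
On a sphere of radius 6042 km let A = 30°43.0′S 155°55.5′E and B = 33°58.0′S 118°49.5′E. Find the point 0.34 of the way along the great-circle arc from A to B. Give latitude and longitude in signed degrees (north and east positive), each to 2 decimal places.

The central angle between A and B is δ = 0.5470 rad.
With f = 0.34, the slerp weights are sin((1−f)δ)/sin δ = 0.6791 and sin(fδ)/sin δ = 0.3555.
Weighted sum of the unit vectors: (0.6791)·(-0.7849,0.3507,-0.5108) + (0.3555)·(-0.3999,0.7266,-0.5587) = (-0.6752, 0.4965, -0.5455).
Converting back: φ = atan2(z, √(x²+y²)) = -33.06°, λ = atan2(y, x) = 143.67°.

-33.06°, 143.67°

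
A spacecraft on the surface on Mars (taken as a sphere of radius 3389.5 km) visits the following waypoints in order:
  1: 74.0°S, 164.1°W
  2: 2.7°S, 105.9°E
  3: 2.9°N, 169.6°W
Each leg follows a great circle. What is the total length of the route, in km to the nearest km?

10178 km

Leg 1→2: central angle 1.5255 rad, distance 5170.7 km.
Leg 2→3: central angle 1.4774 rad, distance 5007.7 km.
Total: 5170.7 + 5007.7 ≈ 10178 km.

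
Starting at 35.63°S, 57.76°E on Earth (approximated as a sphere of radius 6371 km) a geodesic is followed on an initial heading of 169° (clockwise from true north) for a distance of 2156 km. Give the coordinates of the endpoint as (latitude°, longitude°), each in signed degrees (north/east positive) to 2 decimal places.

Angular distance δ = d/R = 2156/6371 = 0.33841 rad; initial bearing θ = 2.9496 rad.
sin φ₂ = sin φ₁ cos δ + cos φ₁ sin δ cos θ = (-0.5825)(0.9433) + (0.8128)(0.3320)(-0.9816) = -0.8144, so φ₂ = -54.53°.
Δλ = atan2(sin θ sin δ cos φ₁, cos δ − sin φ₁ sin φ₂) = atan2(0.0515, 0.4689) = 6.267°.
λ₂ = 57.760° + 6.267° = 64.03°.

-54.53°, 64.03°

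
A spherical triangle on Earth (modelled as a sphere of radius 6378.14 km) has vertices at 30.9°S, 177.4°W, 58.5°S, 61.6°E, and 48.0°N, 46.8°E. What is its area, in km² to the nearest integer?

111488692 km²

Side lengths (central angles): a = 1.8709, b = 2.4869, c = 1.3623 rad; semiperimeter s = 2.8601.
By l'Huilier's theorem, tan(E/4) = √[tan(s/2) tan((s−a)/2) tan((s−b)/2) tan((s−c)/2)], giving spherical excess E = 2.7406 rad.
Area = E·R² = 2.7406 × (6378.14)² ≈ 111488692 km².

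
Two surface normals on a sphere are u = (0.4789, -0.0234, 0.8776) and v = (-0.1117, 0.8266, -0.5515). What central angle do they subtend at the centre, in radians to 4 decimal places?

2.1614 rad

u·v = -0.5568; |u| = 1.0000, |v| = 0.9999.
cos θ = (u·v)/(|u||v|) = -0.5568, so θ = 2.1614 rad.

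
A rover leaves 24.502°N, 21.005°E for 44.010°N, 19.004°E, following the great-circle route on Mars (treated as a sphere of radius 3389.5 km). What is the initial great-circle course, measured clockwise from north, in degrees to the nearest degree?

356°

Δλ = -2.001° = -0.0349 rad.
y = sin Δλ · cos φ₂ = (-0.0349)(0.7192) = -0.0251
x = cos φ₁ sin φ₂ − sin φ₁ cos φ₂ cos Δλ = (0.9099)(0.6948) − (0.4147)(0.7192)(0.9994) = 0.3341
θ = atan2(y, x) = -4.30°; adding 360° gives 356°.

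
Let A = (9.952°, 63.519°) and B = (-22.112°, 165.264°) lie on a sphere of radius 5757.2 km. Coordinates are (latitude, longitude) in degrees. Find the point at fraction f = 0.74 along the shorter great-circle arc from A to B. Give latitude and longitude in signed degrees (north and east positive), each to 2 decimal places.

-17.33°, 136.80°

The central angle between A and B is δ = 1.8243 rad.
With f = 0.74, the slerp weights are sin((1−f)δ)/sin δ = 0.4718 and sin(fδ)/sin δ = 1.0079.
Weighted sum of the unit vectors: (0.4718)·(0.4392,0.8816,0.1728) + (1.0079)·(-0.8960,0.2357,-0.3764) = (-0.6959, 0.6535, -0.2979).
Converting back: φ = atan2(z, √(x²+y²)) = -17.33°, λ = atan2(y, x) = 136.80°.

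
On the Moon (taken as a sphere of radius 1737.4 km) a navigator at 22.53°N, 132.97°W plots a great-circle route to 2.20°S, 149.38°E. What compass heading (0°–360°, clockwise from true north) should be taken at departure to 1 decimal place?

With φ₁ = 0.3932, φ₂ = -0.0384, Δλ = -1.3552 rad, the forward-azimuth formula gives
θ = atan2( sin Δλ cos φ₂ , cos φ₁ sin φ₂ − sin φ₁ cos φ₂ cos Δλ ) = atan2(-0.9761, -0.1174) = -96.86°.
Adding 360° brings this into [0°, 360°): 263.1°.

263.1°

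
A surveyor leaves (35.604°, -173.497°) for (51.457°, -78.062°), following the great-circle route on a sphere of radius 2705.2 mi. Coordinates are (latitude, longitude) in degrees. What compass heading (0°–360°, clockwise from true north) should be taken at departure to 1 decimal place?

42.8°

With φ₁ = 0.6214, φ₂ = 0.8981, Δλ = 1.6657 rad, the forward-azimuth formula gives
θ = atan2( sin Δλ cos φ₂ , cos φ₁ sin φ₂ − sin φ₁ cos φ₂ cos Δλ ) = atan2(0.6203, 0.6703) = 42.78°.
So the initial bearing is 42.8°.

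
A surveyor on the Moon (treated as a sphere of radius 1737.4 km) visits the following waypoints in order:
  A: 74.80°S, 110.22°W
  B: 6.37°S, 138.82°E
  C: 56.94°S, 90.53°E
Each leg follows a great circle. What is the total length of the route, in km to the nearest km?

4616 km

Leg A→B: central angle 1.5569 rad, distance 2705.0 km.
Leg B→C: central angle 1.0999 rad, distance 1910.9 km.
Total: 2705.0 + 1910.9 ≈ 4616 km.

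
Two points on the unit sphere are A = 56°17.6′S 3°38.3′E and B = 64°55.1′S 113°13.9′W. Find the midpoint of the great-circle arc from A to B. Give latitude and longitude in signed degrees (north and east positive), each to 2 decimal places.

Central angle δ = 0.8670 rad. Interpolating on the sphere with fraction f = 0.5:
P = [sin((1−f)δ)·A + sin(fδ)·B] / sin δ = 0.5510·A + 0.5510·B in Cartesian coordinates,
giving P = (0.2130, -0.1952, -0.9573), i.e. latitude -73.21°, longitude -42.50°.

-73.21°, -42.50°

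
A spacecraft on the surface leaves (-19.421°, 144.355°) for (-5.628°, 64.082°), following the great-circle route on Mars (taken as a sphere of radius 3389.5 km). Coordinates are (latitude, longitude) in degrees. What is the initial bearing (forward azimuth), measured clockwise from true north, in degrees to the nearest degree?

Δλ = -80.273° = -1.4010 rad.
y = sin Δλ · cos φ₂ = (-0.9856)(0.9952) = -0.9809
x = cos φ₁ sin φ₂ − sin φ₁ cos φ₂ cos Δλ = (0.9431)(-0.0981) − (-0.3325)(0.9952)(0.1690) = -0.0366
θ = atan2(y, x) = -92.14°; adding 360° gives 268°.

268°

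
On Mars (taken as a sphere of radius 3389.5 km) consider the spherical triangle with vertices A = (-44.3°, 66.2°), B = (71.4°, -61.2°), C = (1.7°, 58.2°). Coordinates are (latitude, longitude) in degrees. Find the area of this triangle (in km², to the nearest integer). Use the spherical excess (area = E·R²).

Side lengths (central angles): a = 1.6995, b = 0.8125, c = 2.4991 rad; semiperimeter s = 2.5055.
By l'Huilier's theorem, tan(E/4) = √[tan(s/2) tan((s−a)/2) tan((s−b)/2) tan((s−c)/2)], giving spherical excess E = 0.2751 rad.
Area = E·R² = 0.2751 × (3389.5)² ≈ 3160110 km².

3160110 km²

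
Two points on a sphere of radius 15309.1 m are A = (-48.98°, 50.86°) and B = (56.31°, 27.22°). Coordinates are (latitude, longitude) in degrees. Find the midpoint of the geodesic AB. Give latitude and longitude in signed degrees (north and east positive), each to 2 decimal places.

3.74°, 40.05°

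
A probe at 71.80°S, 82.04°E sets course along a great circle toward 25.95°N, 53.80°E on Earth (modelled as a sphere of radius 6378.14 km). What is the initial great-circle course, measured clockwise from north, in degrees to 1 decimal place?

With φ₁ = -1.2531, φ₂ = 0.4529, Δλ = -0.4929 rad, the forward-azimuth formula gives
θ = atan2( sin Δλ cos φ₂ , cos φ₁ sin φ₂ − sin φ₁ cos φ₂ cos Δλ ) = atan2(-0.4255, 0.8892) = -25.57°.
Adding 360° brings this into [0°, 360°): 334.4°.

334.4°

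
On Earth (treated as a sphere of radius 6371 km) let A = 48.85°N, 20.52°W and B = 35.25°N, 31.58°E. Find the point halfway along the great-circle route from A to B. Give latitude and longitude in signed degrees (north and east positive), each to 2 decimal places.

45.07°, 8.54°

Central angle δ = 0.7002 rad. Interpolating on the sphere with fraction f = 0.5:
P = [sin((1−f)δ)·A + sin(fδ)·B] / sin δ = 0.5323·A + 0.5323·B in Cartesian coordinates,
giving P = (0.6984, 0.1049, 0.7080), i.e. latitude 45.07°, longitude 8.54°.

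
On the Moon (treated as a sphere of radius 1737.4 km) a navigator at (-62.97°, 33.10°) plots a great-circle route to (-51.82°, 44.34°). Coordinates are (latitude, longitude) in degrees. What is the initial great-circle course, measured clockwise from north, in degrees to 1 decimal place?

33.4°

With φ₁ = -1.0990, φ₂ = -0.9044, Δλ = 0.1962 rad, the forward-azimuth formula gives
θ = atan2( sin Δλ cos φ₂ , cos φ₁ sin φ₂ − sin φ₁ cos φ₂ cos Δλ ) = atan2(0.1205, 0.1828) = 33.39°.
So the initial bearing is 33.4°.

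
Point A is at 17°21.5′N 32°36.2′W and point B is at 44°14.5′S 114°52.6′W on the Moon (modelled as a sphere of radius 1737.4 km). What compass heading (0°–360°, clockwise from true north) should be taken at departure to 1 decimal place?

225.6°

With φ₁ = 0.3030, φ₂ = -0.7722, Δλ = -1.4359 rad, the forward-azimuth formula gives
θ = atan2( sin Δλ cos φ₂ , cos φ₁ sin φ₂ − sin φ₁ cos φ₂ cos Δλ ) = atan2(-0.7099, -0.6946) = -134.38°.
Adding 360° brings this into [0°, 360°): 225.6°.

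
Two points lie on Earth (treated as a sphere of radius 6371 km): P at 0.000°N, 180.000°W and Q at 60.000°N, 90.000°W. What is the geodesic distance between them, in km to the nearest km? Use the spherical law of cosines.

10008 km

With latitudes φ₁ = 0.000°, φ₂ = 60.000° and longitude difference Δλ = 90.000°:
cos c = sin φ₁ sin φ₂ + cos φ₁ cos φ₂ cos Δλ = (0.0000)(0.8660) + (1.0000)(0.5000)(0.0000) = 0.00000,
so c = arccos(0.00000) = 1.57080 rad.
Distance = R·c = 6371 × 1.5708 ≈ 10008 km.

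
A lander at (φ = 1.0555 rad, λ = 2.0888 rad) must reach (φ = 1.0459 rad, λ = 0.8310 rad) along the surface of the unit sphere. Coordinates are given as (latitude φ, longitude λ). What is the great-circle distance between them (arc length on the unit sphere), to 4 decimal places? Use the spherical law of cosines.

Let φ₁ = 1.0555 rad, φ₂ = 1.0459 rad, and Δλ = -1.2578 rad.
cos c = sin φ₁ sin φ₂ + cos φ₁ cos φ₂ cos Δλ = (0.8701)(0.8654) + (0.4928)(0.5011)(0.3079) = 0.82904,
so c = arccos(0.82904) = 0.59340 rad.
On the unit sphere the arc length equals the central angle: 0.5934.

0.5934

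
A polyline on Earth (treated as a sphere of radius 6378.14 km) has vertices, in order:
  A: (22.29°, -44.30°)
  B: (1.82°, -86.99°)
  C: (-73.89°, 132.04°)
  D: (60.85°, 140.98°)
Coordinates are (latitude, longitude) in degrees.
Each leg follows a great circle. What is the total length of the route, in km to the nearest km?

31764 km

Leg A→B: central angle 0.8068 rad, distance 5145.9 km.
Leg B→C: central angle 1.8193 rad, distance 11603.8 km.
Leg C→D: central angle 2.3540 rad, distance 15014.0 km.
Total: 5145.9 + 11603.8 + 15014.0 ≈ 31764 km.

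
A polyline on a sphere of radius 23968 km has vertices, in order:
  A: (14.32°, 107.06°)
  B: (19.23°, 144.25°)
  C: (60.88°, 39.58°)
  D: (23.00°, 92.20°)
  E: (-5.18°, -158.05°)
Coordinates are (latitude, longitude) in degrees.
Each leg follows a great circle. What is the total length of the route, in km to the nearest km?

Leg A→B: central angle 0.6262 rad, distance 15008.0 km.
Leg B→C: central angle 1.3986 rad, distance 33521.2 km.
Leg C→D: central angle 0.9106 rad, distance 21824.5 km.
Leg D→E: central angle 1.9231 rad, distance 46092.9 km.
Total: 15008.0 + 33521.2 + 21824.5 + 46092.9 ≈ 116447 km.

116447 km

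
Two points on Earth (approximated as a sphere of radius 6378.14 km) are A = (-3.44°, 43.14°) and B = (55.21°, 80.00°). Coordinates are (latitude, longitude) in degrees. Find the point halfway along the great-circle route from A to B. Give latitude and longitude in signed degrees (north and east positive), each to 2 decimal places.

26.99°, 56.38°

Central angle δ = 1.1523 rad. Interpolating on the sphere with fraction f = 0.5:
P = [sin((1−f)δ)·A + sin(fδ)·B] / sin δ = 0.5962·A + 0.5962·B in Cartesian coordinates,
giving P = (0.4934, 0.7420, 0.4539), i.e. latitude 26.99°, longitude 56.38°.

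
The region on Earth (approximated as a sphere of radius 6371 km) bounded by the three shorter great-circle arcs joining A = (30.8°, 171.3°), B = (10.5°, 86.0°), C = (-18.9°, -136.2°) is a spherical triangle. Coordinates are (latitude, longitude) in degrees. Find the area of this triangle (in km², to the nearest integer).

Side lengths (central angles): a = 2.4161, b = 1.2357, c = 1.4076 rad; semiperimeter s = 2.5297.
By l'Huilier's theorem, tan(E/4) = √[tan(s/2) tan((s−a)/2) tan((s−b)/2) tan((s−c)/2)], giving spherical excess E = 1.1376 rad.
Area = E·R² = 1.1376 × (6371)² ≈ 46175062 km².

46175062 km²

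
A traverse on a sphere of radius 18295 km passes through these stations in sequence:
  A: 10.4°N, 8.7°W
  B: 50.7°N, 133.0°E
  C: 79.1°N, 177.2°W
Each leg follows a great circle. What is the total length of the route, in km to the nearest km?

45851 km

Leg A→B: central angle 1.9275 rad, distance 35263.9 km.
Leg B→C: central angle 0.5787 rad, distance 10587.0 km.
Total: 35263.9 + 10587.0 ≈ 45851 km.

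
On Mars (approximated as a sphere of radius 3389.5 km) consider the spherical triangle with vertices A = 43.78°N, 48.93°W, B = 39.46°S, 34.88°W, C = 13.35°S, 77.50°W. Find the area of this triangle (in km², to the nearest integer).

5936935 km²

Side lengths (central angles): a = 0.7961, b = 1.0960, c = 1.4696 rad; semiperimeter s = 1.6808.
By l'Huilier's theorem, tan(E/4) = √[tan(s/2) tan((s−a)/2) tan((s−b)/2) tan((s−c)/2)], giving spherical excess E = 0.5168 rad.
Area = E·R² = 0.5168 × (3389.5)² ≈ 5936935 km².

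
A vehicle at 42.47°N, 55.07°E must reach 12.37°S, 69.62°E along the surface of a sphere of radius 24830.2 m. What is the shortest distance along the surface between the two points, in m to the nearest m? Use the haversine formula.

24461 m

In radians: φ₁ = 0.7412, φ₂ = -0.2159, Δλ = 14.550° = 0.2539 rad.
Haversine: a = sin²(Δφ/2) + cos φ₁ cos φ₂ sin²(Δλ/2) = 0.2121 + (0.7376)(0.9768)(0.0160) = 0.22362.
Central angle c = 2·arcsin(√a) = 0.98513 rad.
Distance = R·c = 24830.2 × 0.9851 ≈ 24461 m.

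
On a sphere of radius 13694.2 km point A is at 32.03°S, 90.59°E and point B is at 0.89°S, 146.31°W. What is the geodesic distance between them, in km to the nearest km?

In radians: φ₁ = -0.5590, φ₂ = -0.0155, Δλ = 123.100° = 2.1485 rad.
cos c = sin φ₁ sin φ₂ + cos φ₁ cos φ₂ cos Δλ = (-0.5304)(-0.0155) + (0.8478)(0.9999)(-0.5461) = -0.45468,
so c = arccos(-0.45468) = 2.04280 rad.
Distance = R·c = 13694.2 × 2.0428 ≈ 27975 km.

27975 km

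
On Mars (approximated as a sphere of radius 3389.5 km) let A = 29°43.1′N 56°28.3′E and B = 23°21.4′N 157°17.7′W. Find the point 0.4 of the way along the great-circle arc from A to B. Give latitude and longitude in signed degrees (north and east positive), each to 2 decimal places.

59.00°, 111.62°

The central angle between A and B is δ = 2.0559 rad.
With f = 0.4, the slerp weights are sin((1−f)δ)/sin δ = 1.0667 and sin(fδ)/sin δ = 0.8283.
Weighted sum of the unit vectors: (1.0667)·(0.4797,0.7240,0.4957) + (0.8283)·(-0.8469,-0.3544,0.3965) = (-0.1898, 0.4788, 0.8572).
Converting back: φ = atan2(z, √(x²+y²)) = 59.00°, λ = atan2(y, x) = 111.62°.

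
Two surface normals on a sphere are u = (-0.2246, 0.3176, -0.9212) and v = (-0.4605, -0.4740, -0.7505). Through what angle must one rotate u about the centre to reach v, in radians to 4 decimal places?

0.8707 rad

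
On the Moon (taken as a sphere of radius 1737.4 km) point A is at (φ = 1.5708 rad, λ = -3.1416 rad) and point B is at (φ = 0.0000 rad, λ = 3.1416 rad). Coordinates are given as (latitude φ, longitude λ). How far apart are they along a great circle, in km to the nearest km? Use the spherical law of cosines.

In radians: φ₁ = 1.5708, φ₂ = 0.0000, Δλ = 0.001° = 0.0000 rad.
cos c = sin φ₁ sin φ₂ + cos φ₁ cos φ₂ cos Δλ = (1.0000)(0.0000) + (-0.0000)(1.0000)(1.0000) = -0.00000,
so c = arccos(-0.00000) = 1.57080 rad.
Distance = R·c = 1737.4 × 1.5708 ≈ 2729 km.

2729 km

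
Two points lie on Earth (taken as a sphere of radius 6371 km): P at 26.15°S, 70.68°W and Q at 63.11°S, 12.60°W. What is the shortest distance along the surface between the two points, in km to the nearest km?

In radians: φ₁ = -0.4564, φ₂ = -1.1015, Δλ = 58.080° = 1.0137 rad.
cos c = sin φ₁ sin φ₂ + cos φ₁ cos φ₂ cos Δλ = (-0.4407)(-0.8919) + (0.8976)(0.4523)(0.5287) = 0.60773,
so c = arccos(0.60773) = 0.91760 rad.
Distance = R·c = 6371 × 0.9176 ≈ 5846 km.

5846 km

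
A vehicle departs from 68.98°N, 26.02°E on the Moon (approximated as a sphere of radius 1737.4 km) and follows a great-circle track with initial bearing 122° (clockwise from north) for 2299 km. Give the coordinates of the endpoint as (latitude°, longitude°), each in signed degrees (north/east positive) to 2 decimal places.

Angular distance δ = d/R = 2299/1737.4 = 1.32324 rad; initial bearing θ = 2.1293 rad.
sin φ₂ = sin φ₁ cos δ + cos φ₁ sin δ cos θ = (0.9335)(0.2450) + (0.3587)(0.9695)(-0.5299) = 0.0444, so φ₂ = 2.55°.
Δλ = atan2(sin θ sin δ cos φ₁, cos δ − sin φ₁ sin φ₂) = atan2(0.2949, 0.2035) = 55.387°.
λ₂ = 26.020° + 55.387° = 81.41°.

2.55°, 81.41°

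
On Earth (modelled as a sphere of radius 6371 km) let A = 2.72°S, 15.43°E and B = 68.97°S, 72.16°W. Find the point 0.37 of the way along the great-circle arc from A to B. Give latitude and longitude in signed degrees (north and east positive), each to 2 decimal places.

Central angle δ = 1.5114 rad. Interpolating on the sphere with fraction f = 0.37:
P = [sin((1−f)δ)·A + sin(fδ)·B] / sin δ = 0.8161·A + 0.5315·B in Cartesian coordinates,
giving P = (0.8442, 0.0353, -0.5348), i.e. latitude -32.33°, longitude 2.40°.

-32.33°, 2.40°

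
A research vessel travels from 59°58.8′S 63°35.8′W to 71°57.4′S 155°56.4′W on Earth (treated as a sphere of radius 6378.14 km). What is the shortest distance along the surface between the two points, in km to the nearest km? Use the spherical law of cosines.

3921 km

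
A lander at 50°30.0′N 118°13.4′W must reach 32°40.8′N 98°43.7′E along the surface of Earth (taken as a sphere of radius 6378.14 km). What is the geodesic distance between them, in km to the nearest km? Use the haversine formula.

10090 km

With latitudes φ₁ = 50.500°, φ₂ = 32.680° and longitude difference Δλ = -143.048°:
Haversine: a = sin²(Δφ/2) + cos φ₁ cos φ₂ sin²(Δλ/2) = 0.0240 + (0.6361)(0.8417)(0.8996) = 0.50561.
Central angle c = 2·arcsin(√a) = 1.58201 rad.
Distance = R·c = 6378.14 × 1.5820 ≈ 10090 km.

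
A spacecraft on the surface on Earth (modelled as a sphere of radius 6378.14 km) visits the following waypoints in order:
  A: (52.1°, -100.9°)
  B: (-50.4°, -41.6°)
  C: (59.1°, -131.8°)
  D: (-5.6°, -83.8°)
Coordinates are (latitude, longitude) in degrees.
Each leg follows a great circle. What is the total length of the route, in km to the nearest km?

35688 km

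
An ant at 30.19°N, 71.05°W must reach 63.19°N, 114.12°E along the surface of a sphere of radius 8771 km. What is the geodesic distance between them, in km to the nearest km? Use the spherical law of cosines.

Let φ₁ = 0.5269 rad, φ₂ = 1.1029 rad, and Δλ = -3.0514 rad.
cos c = sin φ₁ sin φ₂ + cos φ₁ cos φ₂ cos Δλ = (0.5029)(0.8925) + (0.8644)(0.4510)(-0.9959) = 0.06054,
so c = arccos(0.06054) = 1.51022 rad.
Distance = R·c = 8771 × 1.5102 ≈ 13246 km.

13246 km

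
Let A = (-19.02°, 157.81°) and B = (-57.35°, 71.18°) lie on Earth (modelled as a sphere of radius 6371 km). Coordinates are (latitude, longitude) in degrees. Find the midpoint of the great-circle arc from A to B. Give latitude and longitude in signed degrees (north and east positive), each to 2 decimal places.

-46.31°, 128.95°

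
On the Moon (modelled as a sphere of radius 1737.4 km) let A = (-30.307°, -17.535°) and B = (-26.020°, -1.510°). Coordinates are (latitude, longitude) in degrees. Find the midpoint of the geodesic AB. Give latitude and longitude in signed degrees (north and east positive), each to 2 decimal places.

The central angle between A and B is δ = 0.2574 rad.
With f = 0.5, the slerp weights are sin((1−f)δ)/sin δ = 0.5042 and sin(fδ)/sin δ = 0.5042.
Weighted sum of the unit vectors: (0.5042)·(0.8232,-0.2601,-0.5046) + (0.5042)·(0.8983,-0.0237,-0.4387) = (0.8680, -0.1431, -0.4756).
Converting back: φ = atan2(z, √(x²+y²)) = -28.40°, λ = atan2(y, x) = -9.36°.

-28.40°, -9.36°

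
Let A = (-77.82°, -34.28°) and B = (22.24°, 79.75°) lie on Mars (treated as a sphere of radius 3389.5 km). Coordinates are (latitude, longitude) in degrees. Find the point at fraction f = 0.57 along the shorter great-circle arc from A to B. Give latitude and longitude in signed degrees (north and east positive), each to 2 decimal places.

The central angle between A and B is δ = 2.0370 rad.
With f = 0.57, the slerp weights are sin((1−f)δ)/sin δ = 0.8599 and sin(fδ)/sin δ = 1.0268.
Weighted sum of the unit vectors: (0.8599)·(0.1743,-0.1188,-0.9775) + (1.0268)·(0.1647,0.9108,0.3785) = (0.3190, 0.8331, -0.4519).
Converting back: φ = atan2(z, √(x²+y²)) = -26.87°, λ = atan2(y, x) = 69.05°.

-26.87°, 69.05°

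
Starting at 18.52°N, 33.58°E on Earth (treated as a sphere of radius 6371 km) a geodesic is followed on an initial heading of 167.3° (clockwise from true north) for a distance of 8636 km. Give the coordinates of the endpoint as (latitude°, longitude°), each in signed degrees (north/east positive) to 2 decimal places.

-56.70°, 56.61°

Angular distance δ = d/R = 8636/6371 = 1.35552 rad; initial bearing θ = 2.9199 rad.
sin φ₂ = sin φ₁ cos δ + cos φ₁ sin δ cos θ = (0.3176)(0.2136) + (0.9482)(0.9769)(-0.9755) = -0.8358, so φ₂ = -56.70°.
Δλ = atan2(sin θ sin δ cos φ₁, cos δ − sin φ₁ sin φ₂) = atan2(0.2036, 0.4791) = 23.029°.
λ₂ = 33.580° + 23.029° = 56.61°.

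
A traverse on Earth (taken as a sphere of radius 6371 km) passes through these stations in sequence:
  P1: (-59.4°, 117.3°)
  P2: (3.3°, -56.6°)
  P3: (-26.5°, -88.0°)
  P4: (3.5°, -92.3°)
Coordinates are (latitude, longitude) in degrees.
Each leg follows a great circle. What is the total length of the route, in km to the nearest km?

Leg P1→P2: central angle 2.1590 rad, distance 13755.0 km.
Leg P2→P3: central angle 0.7423 rad, distance 4729.1 km.
Leg P3→P4: central angle 0.5286 rad, distance 3367.7 km.
Total: 13755.0 + 4729.1 + 3367.7 ≈ 21852 km.

21852 km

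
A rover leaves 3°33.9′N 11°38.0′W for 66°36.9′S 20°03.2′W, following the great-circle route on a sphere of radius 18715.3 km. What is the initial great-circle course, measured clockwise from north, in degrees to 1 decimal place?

183.5°

Δλ = -8.420° = -0.1470 rad.
y = sin Δλ · cos φ₂ = (-0.1464)(0.3969) = -0.0581
x = cos φ₁ sin φ₂ − sin φ₁ cos φ₂ cos Δλ = (0.9981)(-0.9179) − (0.0622)(0.3969)(0.9892) = -0.9405
θ = atan2(y, x) = -176.46°; adding 360° gives 183.5°.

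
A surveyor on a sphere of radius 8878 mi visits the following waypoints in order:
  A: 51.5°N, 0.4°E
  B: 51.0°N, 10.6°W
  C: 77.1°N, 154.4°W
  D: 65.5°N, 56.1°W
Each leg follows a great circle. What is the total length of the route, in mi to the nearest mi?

Leg A→B: central angle 0.1204 rad, distance 1068.7 mi.
Leg B→C: central angle 0.8709 rad, distance 7731.6 mi.
Leg C→D: central angle 0.5082 rad, distance 4511.6 mi.
Total: 1068.7 + 7731.6 + 4511.6 ≈ 13312 mi.

13312 mi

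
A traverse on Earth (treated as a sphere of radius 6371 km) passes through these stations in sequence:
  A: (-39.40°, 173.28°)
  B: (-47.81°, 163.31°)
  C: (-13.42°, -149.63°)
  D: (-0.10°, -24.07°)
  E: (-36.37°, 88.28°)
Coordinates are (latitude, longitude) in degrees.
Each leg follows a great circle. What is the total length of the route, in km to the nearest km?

Leg A→B: central angle 0.1931 rad, distance 1230.4 km.
Leg B→C: central angle 0.9059 rad, distance 5771.5 km.
Leg C→D: central angle 2.1716 rad, distance 13835.0 km.
Leg D→E: central angle 1.8809 rad, distance 11983.2 km.
Total: 1230.4 + 5771.5 + 13835.0 + 11983.2 ≈ 32820 km.

32820 km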